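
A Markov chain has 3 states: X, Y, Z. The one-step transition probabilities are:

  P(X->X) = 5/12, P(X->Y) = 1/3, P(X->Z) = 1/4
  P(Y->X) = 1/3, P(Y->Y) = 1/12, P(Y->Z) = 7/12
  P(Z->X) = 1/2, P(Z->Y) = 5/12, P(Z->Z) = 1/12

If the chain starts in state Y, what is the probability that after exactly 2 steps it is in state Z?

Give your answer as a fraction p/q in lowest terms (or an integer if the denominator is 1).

Answer: 13/72

Derivation:
Computing P^2 by repeated multiplication:
P^1 =
  X: [5/12, 1/3, 1/4]
  Y: [1/3, 1/12, 7/12]
  Z: [1/2, 5/12, 1/12]
P^2 =
  X: [59/144, 13/48, 23/72]
  Y: [11/24, 13/36, 13/72]
  Z: [7/18, 17/72, 3/8]

(P^2)[Y -> Z] = 13/72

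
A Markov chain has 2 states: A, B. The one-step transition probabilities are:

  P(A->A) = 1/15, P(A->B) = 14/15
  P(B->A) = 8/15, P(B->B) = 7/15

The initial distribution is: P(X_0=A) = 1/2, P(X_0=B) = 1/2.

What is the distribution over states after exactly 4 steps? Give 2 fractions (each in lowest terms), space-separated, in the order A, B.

Propagating the distribution step by step (d_{t+1} = d_t * P):
d_0 = (A=1/2, B=1/2)
  d_1[A] = 1/2*1/15 + 1/2*8/15 = 3/10
  d_1[B] = 1/2*14/15 + 1/2*7/15 = 7/10
d_1 = (A=3/10, B=7/10)
  d_2[A] = 3/10*1/15 + 7/10*8/15 = 59/150
  d_2[B] = 3/10*14/15 + 7/10*7/15 = 91/150
d_2 = (A=59/150, B=91/150)
  d_3[A] = 59/150*1/15 + 91/150*8/15 = 787/2250
  d_3[B] = 59/150*14/15 + 91/150*7/15 = 1463/2250
d_3 = (A=787/2250, B=1463/2250)
  d_4[A] = 787/2250*1/15 + 1463/2250*8/15 = 12491/33750
  d_4[B] = 787/2250*14/15 + 1463/2250*7/15 = 21259/33750
d_4 = (A=12491/33750, B=21259/33750)

Answer: 12491/33750 21259/33750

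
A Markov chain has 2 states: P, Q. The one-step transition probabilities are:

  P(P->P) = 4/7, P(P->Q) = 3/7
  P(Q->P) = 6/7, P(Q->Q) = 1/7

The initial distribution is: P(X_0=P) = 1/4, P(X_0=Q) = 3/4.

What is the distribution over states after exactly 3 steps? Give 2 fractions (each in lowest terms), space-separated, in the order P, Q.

Propagating the distribution step by step (d_{t+1} = d_t * P):
d_0 = (P=1/4, Q=3/4)
  d_1[P] = 1/4*4/7 + 3/4*6/7 = 11/14
  d_1[Q] = 1/4*3/7 + 3/4*1/7 = 3/14
d_1 = (P=11/14, Q=3/14)
  d_2[P] = 11/14*4/7 + 3/14*6/7 = 31/49
  d_2[Q] = 11/14*3/7 + 3/14*1/7 = 18/49
d_2 = (P=31/49, Q=18/49)
  d_3[P] = 31/49*4/7 + 18/49*6/7 = 232/343
  d_3[Q] = 31/49*3/7 + 18/49*1/7 = 111/343
d_3 = (P=232/343, Q=111/343)

Answer: 232/343 111/343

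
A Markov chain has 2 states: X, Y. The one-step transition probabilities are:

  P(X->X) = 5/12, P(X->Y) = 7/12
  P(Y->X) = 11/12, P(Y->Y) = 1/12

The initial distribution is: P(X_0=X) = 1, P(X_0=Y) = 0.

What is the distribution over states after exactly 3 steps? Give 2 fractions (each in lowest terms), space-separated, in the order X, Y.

Answer: 9/16 7/16

Derivation:
Propagating the distribution step by step (d_{t+1} = d_t * P):
d_0 = (X=1, Y=0)
  d_1[X] = 1*5/12 + 0*11/12 = 5/12
  d_1[Y] = 1*7/12 + 0*1/12 = 7/12
d_1 = (X=5/12, Y=7/12)
  d_2[X] = 5/12*5/12 + 7/12*11/12 = 17/24
  d_2[Y] = 5/12*7/12 + 7/12*1/12 = 7/24
d_2 = (X=17/24, Y=7/24)
  d_3[X] = 17/24*5/12 + 7/24*11/12 = 9/16
  d_3[Y] = 17/24*7/12 + 7/24*1/12 = 7/16
d_3 = (X=9/16, Y=7/16)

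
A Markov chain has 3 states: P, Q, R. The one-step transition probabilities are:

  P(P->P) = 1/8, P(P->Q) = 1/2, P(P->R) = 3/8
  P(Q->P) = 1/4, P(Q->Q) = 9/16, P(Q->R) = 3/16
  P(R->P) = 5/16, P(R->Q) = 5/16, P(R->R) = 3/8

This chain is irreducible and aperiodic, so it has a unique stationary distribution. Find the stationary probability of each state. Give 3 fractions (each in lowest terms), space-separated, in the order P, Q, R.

Answer: 5/21 10/21 2/7

Derivation:
The stationary distribution satisfies pi = pi * P, i.e.:
  pi_P = 1/8*pi_P + 1/4*pi_Q + 5/16*pi_R
  pi_Q = 1/2*pi_P + 9/16*pi_Q + 5/16*pi_R
  pi_R = 3/8*pi_P + 3/16*pi_Q + 3/8*pi_R
with normalization: pi_P + pi_Q + pi_R = 1.

Using the first 2 balance equations plus normalization, the linear system A*pi = b is:
  [-7/8, 1/4, 5/16] . pi = 0
  [1/2, -7/16, 5/16] . pi = 0
  [1, 1, 1] . pi = 1

Solving yields:
  pi_P = 5/21
  pi_Q = 10/21
  pi_R = 2/7

Verification (pi * P):
  5/21*1/8 + 10/21*1/4 + 2/7*5/16 = 5/21 = pi_P  (ok)
  5/21*1/2 + 10/21*9/16 + 2/7*5/16 = 10/21 = pi_Q  (ok)
  5/21*3/8 + 10/21*3/16 + 2/7*3/8 = 2/7 = pi_R  (ok)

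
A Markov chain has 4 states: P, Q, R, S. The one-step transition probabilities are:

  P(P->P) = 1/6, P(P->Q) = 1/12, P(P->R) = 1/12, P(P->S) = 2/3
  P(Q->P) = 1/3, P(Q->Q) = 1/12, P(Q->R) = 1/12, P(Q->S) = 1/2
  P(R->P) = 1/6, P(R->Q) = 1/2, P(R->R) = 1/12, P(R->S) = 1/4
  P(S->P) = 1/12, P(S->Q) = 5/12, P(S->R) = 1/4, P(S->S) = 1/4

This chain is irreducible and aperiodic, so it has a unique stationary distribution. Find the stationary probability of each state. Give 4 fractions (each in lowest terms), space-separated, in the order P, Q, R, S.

Answer: 483/2684 743/2684 100/671 529/1342

Derivation:
The stationary distribution satisfies pi = pi * P, i.e.:
  pi_P = 1/6*pi_P + 1/3*pi_Q + 1/6*pi_R + 1/12*pi_S
  pi_Q = 1/12*pi_P + 1/12*pi_Q + 1/2*pi_R + 5/12*pi_S
  pi_R = 1/12*pi_P + 1/12*pi_Q + 1/12*pi_R + 1/4*pi_S
  pi_S = 2/3*pi_P + 1/2*pi_Q + 1/4*pi_R + 1/4*pi_S
with normalization: pi_P + pi_Q + pi_R + pi_S = 1.

Using the first 3 balance equations plus normalization, the linear system A*pi = b is:
  [-5/6, 1/3, 1/6, 1/12] . pi = 0
  [1/12, -11/12, 1/2, 5/12] . pi = 0
  [1/12, 1/12, -11/12, 1/4] . pi = 0
  [1, 1, 1, 1] . pi = 1

Solving yields:
  pi_P = 483/2684
  pi_Q = 743/2684
  pi_R = 100/671
  pi_S = 529/1342

Verification (pi * P):
  483/2684*1/6 + 743/2684*1/3 + 100/671*1/6 + 529/1342*1/12 = 483/2684 = pi_P  (ok)
  483/2684*1/12 + 743/2684*1/12 + 100/671*1/2 + 529/1342*5/12 = 743/2684 = pi_Q  (ok)
  483/2684*1/12 + 743/2684*1/12 + 100/671*1/12 + 529/1342*1/4 = 100/671 = pi_R  (ok)
  483/2684*2/3 + 743/2684*1/2 + 100/671*1/4 + 529/1342*1/4 = 529/1342 = pi_S  (ok)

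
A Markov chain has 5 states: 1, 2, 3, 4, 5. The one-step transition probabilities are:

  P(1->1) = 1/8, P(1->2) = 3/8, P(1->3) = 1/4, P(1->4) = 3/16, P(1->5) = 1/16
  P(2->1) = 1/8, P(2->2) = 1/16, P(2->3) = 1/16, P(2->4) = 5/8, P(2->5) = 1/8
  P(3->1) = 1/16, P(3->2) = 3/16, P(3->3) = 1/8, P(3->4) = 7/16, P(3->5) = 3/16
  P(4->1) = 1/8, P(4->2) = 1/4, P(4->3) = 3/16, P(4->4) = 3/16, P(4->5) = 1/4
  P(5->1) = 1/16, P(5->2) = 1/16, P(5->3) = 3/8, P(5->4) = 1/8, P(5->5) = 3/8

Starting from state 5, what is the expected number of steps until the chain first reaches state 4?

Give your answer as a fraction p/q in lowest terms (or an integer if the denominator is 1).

Let h_i = expected steps to first reach 4 from state i.
Boundary: h_4 = 0.
First-step equations for the other states:
  h_1 = 1 + 1/8*h_1 + 3/8*h_2 + 1/4*h_3 + 3/16*h_4 + 1/16*h_5
  h_2 = 1 + 1/8*h_1 + 1/16*h_2 + 1/16*h_3 + 5/8*h_4 + 1/8*h_5
  h_3 = 1 + 1/16*h_1 + 3/16*h_2 + 1/8*h_3 + 7/16*h_4 + 3/16*h_5
  h_5 = 1 + 1/16*h_1 + 1/16*h_2 + 3/8*h_3 + 1/8*h_4 + 3/8*h_5

Substituting h_4 = 0 and rearranging gives the linear system (I - Q) h = 1:
  [7/8, -3/8, -1/4, -1/16] . (h_1, h_2, h_3, h_5) = 1
  [-1/8, 15/16, -1/16, -1/8] . (h_1, h_2, h_3, h_5) = 1
  [-1/16, -3/16, 7/8, -3/16] . (h_1, h_2, h_3, h_5) = 1
  [-1/16, -1/16, -3/8, 5/8] . (h_1, h_2, h_3, h_5) = 1

Solving yields:
  h_1 = 32328/10529
  h_2 = 22552/10529
  h_3 = 27496/10529
  h_5 = 38832/10529

Starting state is 5, so the expected hitting time is h_5 = 38832/10529.

Answer: 38832/10529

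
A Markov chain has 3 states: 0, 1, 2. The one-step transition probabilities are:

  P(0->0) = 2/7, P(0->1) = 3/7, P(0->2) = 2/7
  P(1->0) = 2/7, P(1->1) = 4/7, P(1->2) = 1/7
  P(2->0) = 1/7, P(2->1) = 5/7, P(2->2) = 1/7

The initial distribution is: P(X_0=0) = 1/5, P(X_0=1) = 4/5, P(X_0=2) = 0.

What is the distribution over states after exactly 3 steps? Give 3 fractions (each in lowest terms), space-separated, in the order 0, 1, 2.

Propagating the distribution step by step (d_{t+1} = d_t * P):
d_0 = (0=1/5, 1=4/5, 2=0)
  d_1[0] = 1/5*2/7 + 4/5*2/7 + 0*1/7 = 2/7
  d_1[1] = 1/5*3/7 + 4/5*4/7 + 0*5/7 = 19/35
  d_1[2] = 1/5*2/7 + 4/5*1/7 + 0*1/7 = 6/35
d_1 = (0=2/7, 1=19/35, 2=6/35)
  d_2[0] = 2/7*2/7 + 19/35*2/7 + 6/35*1/7 = 64/245
  d_2[1] = 2/7*3/7 + 19/35*4/7 + 6/35*5/7 = 136/245
  d_2[2] = 2/7*2/7 + 19/35*1/7 + 6/35*1/7 = 9/49
d_2 = (0=64/245, 1=136/245, 2=9/49)
  d_3[0] = 64/245*2/7 + 136/245*2/7 + 9/49*1/7 = 89/343
  d_3[1] = 64/245*3/7 + 136/245*4/7 + 9/49*5/7 = 961/1715
  d_3[2] = 64/245*2/7 + 136/245*1/7 + 9/49*1/7 = 309/1715
d_3 = (0=89/343, 1=961/1715, 2=309/1715)

Answer: 89/343 961/1715 309/1715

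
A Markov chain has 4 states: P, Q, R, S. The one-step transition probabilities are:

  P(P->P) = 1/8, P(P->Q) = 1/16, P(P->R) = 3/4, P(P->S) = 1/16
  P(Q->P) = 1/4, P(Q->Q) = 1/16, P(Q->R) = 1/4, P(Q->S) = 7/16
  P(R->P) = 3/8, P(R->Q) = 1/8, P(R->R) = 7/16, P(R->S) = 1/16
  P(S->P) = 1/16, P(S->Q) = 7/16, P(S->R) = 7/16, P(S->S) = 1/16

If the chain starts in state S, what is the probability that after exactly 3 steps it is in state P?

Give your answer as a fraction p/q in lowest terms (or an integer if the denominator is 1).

Answer: 7/32

Derivation:
Computing P^3 by repeated multiplication:
P^1 =
  P: [1/8, 1/16, 3/4, 1/16]
  Q: [1/4, 1/16, 1/4, 7/16]
  R: [3/8, 1/8, 7/16, 1/16]
  S: [1/16, 7/16, 7/16, 1/16]
P^2 =
  P: [81/256, 17/128, 119/256, 11/128]
  Q: [43/256, 31/128, 129/256, 11/128]
  R: [63/256, 29/256, 17/32, 7/64]
  S: [73/256, 29/256, 3/8, 29/128]
P^3 =
  P: [517/2048, 507/4096, 2095/4096, 115/1024]
  Q: [565/2048, 517/4096, 1821/4096, 157/1024]
  R: [543/2048, 35/256, 505/1024, 215/2048]
  S: [7/32, 175/1024, 1035/2048, 215/2048]

(P^3)[S -> P] = 7/32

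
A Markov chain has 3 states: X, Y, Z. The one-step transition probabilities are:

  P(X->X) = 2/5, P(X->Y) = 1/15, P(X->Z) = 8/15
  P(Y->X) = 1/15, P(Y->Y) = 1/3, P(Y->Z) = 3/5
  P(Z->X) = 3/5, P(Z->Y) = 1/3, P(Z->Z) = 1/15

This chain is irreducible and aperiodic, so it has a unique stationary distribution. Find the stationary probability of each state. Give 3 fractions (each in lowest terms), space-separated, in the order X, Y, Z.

The stationary distribution satisfies pi = pi * P, i.e.:
  pi_X = 2/5*pi_X + 1/15*pi_Y + 3/5*pi_Z
  pi_Y = 1/15*pi_X + 1/3*pi_Y + 1/3*pi_Z
  pi_Z = 8/15*pi_X + 3/5*pi_Y + 1/15*pi_Z
with normalization: pi_X + pi_Y + pi_Z = 1.

Using the first 2 balance equations plus normalization, the linear system A*pi = b is:
  [-3/5, 1/15, 3/5] . pi = 0
  [1/15, -2/3, 1/3] . pi = 0
  [1, 1, 1] . pi = 1

Solving yields:
  pi_X = 95/238
  pi_Y = 27/119
  pi_Z = 89/238

Verification (pi * P):
  95/238*2/5 + 27/119*1/15 + 89/238*3/5 = 95/238 = pi_X  (ok)
  95/238*1/15 + 27/119*1/3 + 89/238*1/3 = 27/119 = pi_Y  (ok)
  95/238*8/15 + 27/119*3/5 + 89/238*1/15 = 89/238 = pi_Z  (ok)

Answer: 95/238 27/119 89/238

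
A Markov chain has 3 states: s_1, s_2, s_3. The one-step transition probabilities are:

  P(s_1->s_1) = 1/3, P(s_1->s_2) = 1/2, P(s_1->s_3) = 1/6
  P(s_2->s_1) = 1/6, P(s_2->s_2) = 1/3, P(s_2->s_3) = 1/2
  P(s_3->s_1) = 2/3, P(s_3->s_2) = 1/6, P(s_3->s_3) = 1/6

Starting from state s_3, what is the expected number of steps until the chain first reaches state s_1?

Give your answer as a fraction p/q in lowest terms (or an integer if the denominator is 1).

Answer: 30/17

Derivation:
Let h_i = expected steps to first reach s_1 from state i.
Boundary: h_s_1 = 0.
First-step equations for the other states:
  h_s_2 = 1 + 1/6*h_s_1 + 1/3*h_s_2 + 1/2*h_s_3
  h_s_3 = 1 + 2/3*h_s_1 + 1/6*h_s_2 + 1/6*h_s_3

Substituting h_s_1 = 0 and rearranging gives the linear system (I - Q) h = 1:
  [2/3, -1/2] . (h_s_2, h_s_3) = 1
  [-1/6, 5/6] . (h_s_2, h_s_3) = 1

Solving yields:
  h_s_2 = 48/17
  h_s_3 = 30/17

Starting state is s_3, so the expected hitting time is h_s_3 = 30/17.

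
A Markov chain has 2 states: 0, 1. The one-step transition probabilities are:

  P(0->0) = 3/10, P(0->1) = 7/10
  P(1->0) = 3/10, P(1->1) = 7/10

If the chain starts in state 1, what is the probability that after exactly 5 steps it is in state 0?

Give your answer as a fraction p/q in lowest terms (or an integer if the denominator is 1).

Answer: 3/10

Derivation:
Computing P^5 by repeated multiplication:
P^1 =
  0: [3/10, 7/10]
  1: [3/10, 7/10]
P^2 =
  0: [3/10, 7/10]
  1: [3/10, 7/10]
P^3 =
  0: [3/10, 7/10]
  1: [3/10, 7/10]
P^4 =
  0: [3/10, 7/10]
  1: [3/10, 7/10]
P^5 =
  0: [3/10, 7/10]
  1: [3/10, 7/10]

(P^5)[1 -> 0] = 3/10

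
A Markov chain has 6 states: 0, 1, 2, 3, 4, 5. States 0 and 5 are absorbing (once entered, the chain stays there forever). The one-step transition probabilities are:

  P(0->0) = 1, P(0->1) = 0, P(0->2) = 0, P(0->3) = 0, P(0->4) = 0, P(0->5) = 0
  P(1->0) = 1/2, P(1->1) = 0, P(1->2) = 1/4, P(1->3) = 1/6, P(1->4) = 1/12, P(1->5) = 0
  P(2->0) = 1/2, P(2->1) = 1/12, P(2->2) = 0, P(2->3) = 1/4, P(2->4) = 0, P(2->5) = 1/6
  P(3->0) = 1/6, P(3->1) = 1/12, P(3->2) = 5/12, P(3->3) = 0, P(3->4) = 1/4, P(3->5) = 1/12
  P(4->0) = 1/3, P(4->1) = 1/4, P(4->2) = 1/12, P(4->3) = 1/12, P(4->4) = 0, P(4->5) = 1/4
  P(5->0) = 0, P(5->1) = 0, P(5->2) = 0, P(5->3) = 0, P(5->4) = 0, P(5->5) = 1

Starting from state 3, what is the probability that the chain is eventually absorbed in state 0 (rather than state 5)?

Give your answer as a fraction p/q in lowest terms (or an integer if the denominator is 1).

Answer: 18/25

Derivation:
Let a_i = P(absorbed in 0 | start in state i).
Boundary conditions: a_0 = 1, a_5 = 0.
For each transient state i, a_i = sum_j P(i->j) * a_j:
  a_1 = 1/2*a_0 + 0*a_1 + 1/4*a_2 + 1/6*a_3 + 1/12*a_4 + 0*a_5
  a_2 = 1/2*a_0 + 1/12*a_1 + 0*a_2 + 1/4*a_3 + 0*a_4 + 1/6*a_5
  a_3 = 1/6*a_0 + 1/12*a_1 + 5/12*a_2 + 0*a_3 + 1/4*a_4 + 1/12*a_5
  a_4 = 1/3*a_0 + 1/4*a_1 + 1/12*a_2 + 1/12*a_3 + 0*a_4 + 1/4*a_5

Substituting a_0 = 1 and a_5 = 0, rearrange to (I - Q) a = r where r[i] = P(i -> 0):
  [1, -1/4, -1/6, -1/12] . (a_1, a_2, a_3, a_4) = 1/2
  [-1/12, 1, -1/4, 0] . (a_1, a_2, a_3, a_4) = 1/2
  [-1/12, -5/12, 1, -1/4] . (a_1, a_2, a_3, a_4) = 1/6
  [-1/4, -1/12, -1/12, 1] . (a_1, a_2, a_3, a_4) = 1/3

Solving yields:
  a_1 = 108/125
  a_2 = 94/125
  a_3 = 18/25
  a_4 = 84/125

Starting state is 3, so the absorption probability is a_3 = 18/25.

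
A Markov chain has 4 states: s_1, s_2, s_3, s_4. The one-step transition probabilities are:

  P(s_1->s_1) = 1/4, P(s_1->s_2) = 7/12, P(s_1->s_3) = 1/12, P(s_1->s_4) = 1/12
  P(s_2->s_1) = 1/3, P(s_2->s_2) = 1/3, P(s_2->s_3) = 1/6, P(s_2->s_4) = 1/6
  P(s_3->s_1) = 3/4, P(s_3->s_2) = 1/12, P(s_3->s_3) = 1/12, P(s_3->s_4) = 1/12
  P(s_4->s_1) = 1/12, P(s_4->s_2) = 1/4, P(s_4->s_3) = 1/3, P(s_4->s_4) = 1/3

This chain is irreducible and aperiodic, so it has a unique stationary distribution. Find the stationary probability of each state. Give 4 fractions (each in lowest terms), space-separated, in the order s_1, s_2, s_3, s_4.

The stationary distribution satisfies pi = pi * P, i.e.:
  pi_s_1 = 1/4*pi_s_1 + 1/3*pi_s_2 + 3/4*pi_s_3 + 1/12*pi_s_4
  pi_s_2 = 7/12*pi_s_1 + 1/3*pi_s_2 + 1/12*pi_s_3 + 1/4*pi_s_4
  pi_s_3 = 1/12*pi_s_1 + 1/6*pi_s_2 + 1/12*pi_s_3 + 1/3*pi_s_4
  pi_s_4 = 1/12*pi_s_1 + 1/6*pi_s_2 + 1/12*pi_s_3 + 1/3*pi_s_4
with normalization: pi_s_1 + pi_s_2 + pi_s_3 + pi_s_4 = 1.

Using the first 3 balance equations plus normalization, the linear system A*pi = b is:
  [-3/4, 1/3, 3/4, 1/12] . pi = 0
  [7/12, -2/3, 1/12, 1/4] . pi = 0
  [1/12, 1/6, -11/12, 1/3] . pi = 0
  [1, 1, 1, 1] . pi = 1

Solving yields:
  pi_s_1 = 48/145
  pi_s_2 = 53/145
  pi_s_3 = 22/145
  pi_s_4 = 22/145

Verification (pi * P):
  48/145*1/4 + 53/145*1/3 + 22/145*3/4 + 22/145*1/12 = 48/145 = pi_s_1  (ok)
  48/145*7/12 + 53/145*1/3 + 22/145*1/12 + 22/145*1/4 = 53/145 = pi_s_2  (ok)
  48/145*1/12 + 53/145*1/6 + 22/145*1/12 + 22/145*1/3 = 22/145 = pi_s_3  (ok)
  48/145*1/12 + 53/145*1/6 + 22/145*1/12 + 22/145*1/3 = 22/145 = pi_s_4  (ok)

Answer: 48/145 53/145 22/145 22/145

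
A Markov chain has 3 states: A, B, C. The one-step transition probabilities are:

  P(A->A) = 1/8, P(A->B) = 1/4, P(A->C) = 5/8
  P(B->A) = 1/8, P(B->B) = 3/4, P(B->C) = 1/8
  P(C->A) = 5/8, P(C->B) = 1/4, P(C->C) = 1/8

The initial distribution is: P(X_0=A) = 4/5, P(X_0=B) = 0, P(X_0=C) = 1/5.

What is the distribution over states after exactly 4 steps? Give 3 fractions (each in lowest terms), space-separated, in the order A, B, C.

Answer: 91/320 15/32 79/320

Derivation:
Propagating the distribution step by step (d_{t+1} = d_t * P):
d_0 = (A=4/5, B=0, C=1/5)
  d_1[A] = 4/5*1/8 + 0*1/8 + 1/5*5/8 = 9/40
  d_1[B] = 4/5*1/4 + 0*3/4 + 1/5*1/4 = 1/4
  d_1[C] = 4/5*5/8 + 0*1/8 + 1/5*1/8 = 21/40
d_1 = (A=9/40, B=1/4, C=21/40)
  d_2[A] = 9/40*1/8 + 1/4*1/8 + 21/40*5/8 = 31/80
  d_2[B] = 9/40*1/4 + 1/4*3/4 + 21/40*1/4 = 3/8
  d_2[C] = 9/40*5/8 + 1/4*1/8 + 21/40*1/8 = 19/80
d_2 = (A=31/80, B=3/8, C=19/80)
  d_3[A] = 31/80*1/8 + 3/8*1/8 + 19/80*5/8 = 39/160
  d_3[B] = 31/80*1/4 + 3/8*3/4 + 19/80*1/4 = 7/16
  d_3[C] = 31/80*5/8 + 3/8*1/8 + 19/80*1/8 = 51/160
d_3 = (A=39/160, B=7/16, C=51/160)
  d_4[A] = 39/160*1/8 + 7/16*1/8 + 51/160*5/8 = 91/320
  d_4[B] = 39/160*1/4 + 7/16*3/4 + 51/160*1/4 = 15/32
  d_4[C] = 39/160*5/8 + 7/16*1/8 + 51/160*1/8 = 79/320
d_4 = (A=91/320, B=15/32, C=79/320)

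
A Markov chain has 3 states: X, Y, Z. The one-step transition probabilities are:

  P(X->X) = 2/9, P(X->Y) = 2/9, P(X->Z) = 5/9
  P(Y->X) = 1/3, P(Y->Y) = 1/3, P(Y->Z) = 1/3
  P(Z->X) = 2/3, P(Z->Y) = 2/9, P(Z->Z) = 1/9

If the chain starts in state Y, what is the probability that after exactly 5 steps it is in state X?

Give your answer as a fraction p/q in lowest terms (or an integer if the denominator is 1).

Computing P^5 by repeated multiplication:
P^1 =
  X: [2/9, 2/9, 5/9]
  Y: [1/3, 1/3, 1/3]
  Z: [2/3, 2/9, 1/9]
P^2 =
  X: [40/81, 20/81, 7/27]
  Y: [11/27, 7/27, 1/3]
  Z: [8/27, 20/81, 37/81]
P^3 =
  X: [266/729, 182/729, 281/729]
  Y: [97/243, 61/243, 85/243]
  Z: [110/243, 182/729, 217/729]
P^4 =
  X: [2764/6561, 1640/6561, 719/2187]
  Y: [887/2187, 547/2187, 251/729]
  Z: [836/2187, 1640/6561, 2413/6561]
P^5 =
  X: [23390/59049, 14762/59049, 20897/59049]
  Y: [7933/19683, 4921/19683, 6829/19683]
  Z: [8138/19683, 14762/59049, 19873/59049]

(P^5)[Y -> X] = 7933/19683

Answer: 7933/19683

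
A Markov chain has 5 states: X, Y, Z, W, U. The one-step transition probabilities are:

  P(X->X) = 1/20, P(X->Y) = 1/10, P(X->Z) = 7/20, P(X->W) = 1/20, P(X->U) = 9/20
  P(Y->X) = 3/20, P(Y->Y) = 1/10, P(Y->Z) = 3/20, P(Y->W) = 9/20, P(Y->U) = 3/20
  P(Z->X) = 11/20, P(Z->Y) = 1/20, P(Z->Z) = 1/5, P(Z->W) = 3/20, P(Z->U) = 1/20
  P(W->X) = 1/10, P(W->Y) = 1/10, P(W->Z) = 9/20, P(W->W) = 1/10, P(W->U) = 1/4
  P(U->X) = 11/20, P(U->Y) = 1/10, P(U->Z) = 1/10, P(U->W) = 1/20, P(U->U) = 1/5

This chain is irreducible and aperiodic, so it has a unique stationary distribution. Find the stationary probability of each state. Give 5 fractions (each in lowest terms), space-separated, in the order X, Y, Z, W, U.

The stationary distribution satisfies pi = pi * P, i.e.:
  pi_X = 1/20*pi_X + 3/20*pi_Y + 11/20*pi_Z + 1/10*pi_W + 11/20*pi_U
  pi_Y = 1/10*pi_X + 1/10*pi_Y + 1/20*pi_Z + 1/10*pi_W + 1/10*pi_U
  pi_Z = 7/20*pi_X + 3/20*pi_Y + 1/5*pi_Z + 9/20*pi_W + 1/10*pi_U
  pi_W = 1/20*pi_X + 9/20*pi_Y + 3/20*pi_Z + 1/10*pi_W + 1/20*pi_U
  pi_U = 9/20*pi_X + 3/20*pi_Y + 1/20*pi_Z + 1/4*pi_W + 1/5*pi_U
with normalization: pi_X + pi_Y + pi_Z + pi_W + pi_U = 1.

Using the first 4 balance equations plus normalization, the linear system A*pi = b is:
  [-19/20, 3/20, 11/20, 1/10, 11/20] . pi = 0
  [1/10, -9/10, 1/20, 1/10, 1/10] . pi = 0
  [7/20, 3/20, -4/5, 9/20, 1/10] . pi = 0
  [1/20, 9/20, 3/20, -9/10, 1/20] . pi = 0
  [1, 1, 1, 1, 1] . pi = 1

Solving yields:
  pi_X = 30822/99865
  pi_Y = 1751/19973
  pi_Z = 4926/19973
  pi_W = 2307/19973
  pi_U = 24123/99865

Verification (pi * P):
  30822/99865*1/20 + 1751/19973*3/20 + 4926/19973*11/20 + 2307/19973*1/10 + 24123/99865*11/20 = 30822/99865 = pi_X  (ok)
  30822/99865*1/10 + 1751/19973*1/10 + 4926/19973*1/20 + 2307/19973*1/10 + 24123/99865*1/10 = 1751/19973 = pi_Y  (ok)
  30822/99865*7/20 + 1751/19973*3/20 + 4926/19973*1/5 + 2307/19973*9/20 + 24123/99865*1/10 = 4926/19973 = pi_Z  (ok)
  30822/99865*1/20 + 1751/19973*9/20 + 4926/19973*3/20 + 2307/19973*1/10 + 24123/99865*1/20 = 2307/19973 = pi_W  (ok)
  30822/99865*9/20 + 1751/19973*3/20 + 4926/19973*1/20 + 2307/19973*1/4 + 24123/99865*1/5 = 24123/99865 = pi_U  (ok)

Answer: 30822/99865 1751/19973 4926/19973 2307/19973 24123/99865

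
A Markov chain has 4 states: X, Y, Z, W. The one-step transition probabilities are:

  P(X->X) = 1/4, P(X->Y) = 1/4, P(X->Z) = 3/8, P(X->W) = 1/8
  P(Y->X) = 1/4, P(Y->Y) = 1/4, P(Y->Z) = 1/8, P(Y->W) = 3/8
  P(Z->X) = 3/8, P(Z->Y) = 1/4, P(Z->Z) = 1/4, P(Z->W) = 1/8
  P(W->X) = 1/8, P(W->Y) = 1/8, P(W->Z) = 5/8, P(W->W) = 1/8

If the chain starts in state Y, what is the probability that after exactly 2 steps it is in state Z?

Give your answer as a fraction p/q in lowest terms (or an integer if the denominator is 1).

Computing P^2 by repeated multiplication:
P^1 =
  X: [1/4, 1/4, 3/8, 1/8]
  Y: [1/4, 1/4, 1/8, 3/8]
  Z: [3/8, 1/4, 1/4, 1/8]
  W: [1/8, 1/8, 5/8, 1/8]
P^2 =
  X: [9/32, 15/64, 19/64, 3/16]
  Y: [7/32, 13/64, 25/64, 3/16]
  Z: [17/64, 15/64, 5/16, 3/16]
  W: [5/16, 15/64, 19/64, 5/32]

(P^2)[Y -> Z] = 25/64

Answer: 25/64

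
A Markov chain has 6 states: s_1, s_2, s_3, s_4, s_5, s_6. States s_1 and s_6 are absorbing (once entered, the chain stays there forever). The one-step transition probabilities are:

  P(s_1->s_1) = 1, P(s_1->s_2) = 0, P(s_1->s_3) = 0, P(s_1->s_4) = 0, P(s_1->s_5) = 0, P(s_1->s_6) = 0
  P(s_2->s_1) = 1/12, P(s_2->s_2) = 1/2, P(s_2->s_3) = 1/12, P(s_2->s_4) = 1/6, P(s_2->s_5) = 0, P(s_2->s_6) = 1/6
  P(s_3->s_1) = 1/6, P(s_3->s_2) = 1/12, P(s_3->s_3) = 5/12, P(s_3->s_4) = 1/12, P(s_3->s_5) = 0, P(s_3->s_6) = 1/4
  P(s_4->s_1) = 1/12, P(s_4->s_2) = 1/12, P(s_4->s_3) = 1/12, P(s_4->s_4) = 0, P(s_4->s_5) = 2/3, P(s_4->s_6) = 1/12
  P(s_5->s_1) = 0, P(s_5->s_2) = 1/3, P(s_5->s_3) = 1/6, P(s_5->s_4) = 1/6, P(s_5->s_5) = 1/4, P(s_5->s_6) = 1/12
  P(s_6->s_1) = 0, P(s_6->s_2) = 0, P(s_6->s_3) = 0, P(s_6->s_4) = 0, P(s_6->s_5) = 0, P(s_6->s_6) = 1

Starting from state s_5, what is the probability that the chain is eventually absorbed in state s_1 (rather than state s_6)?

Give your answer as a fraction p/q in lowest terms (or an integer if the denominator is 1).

Let a_i = P(absorbed in s_1 | start in state i).
Boundary conditions: a_s_1 = 1, a_s_6 = 0.
For each transient state i, a_i = sum_j P(i->j) * a_j:
  a_s_2 = 1/12*a_s_1 + 1/2*a_s_2 + 1/12*a_s_3 + 1/6*a_s_4 + 0*a_s_5 + 1/6*a_s_6
  a_s_3 = 1/6*a_s_1 + 1/12*a_s_2 + 5/12*a_s_3 + 1/12*a_s_4 + 0*a_s_5 + 1/4*a_s_6
  a_s_4 = 1/12*a_s_1 + 1/12*a_s_2 + 1/12*a_s_3 + 0*a_s_4 + 2/3*a_s_5 + 1/12*a_s_6
  a_s_5 = 0*a_s_1 + 1/3*a_s_2 + 1/6*a_s_3 + 1/6*a_s_4 + 1/4*a_s_5 + 1/12*a_s_6

Substituting a_s_1 = 1 and a_s_6 = 0, rearrange to (I - Q) a = r where r[i] = P(i -> s_1):
  [1/2, -1/12, -1/6, 0] . (a_s_2, a_s_3, a_s_4, a_s_5) = 1/12
  [-1/12, 7/12, -1/12, 0] . (a_s_2, a_s_3, a_s_4, a_s_5) = 1/6
  [-1/12, -1/12, 1, -2/3] . (a_s_2, a_s_3, a_s_4, a_s_5) = 1/12
  [-1/3, -1/6, -1/6, 3/4] . (a_s_2, a_s_3, a_s_4, a_s_5) = 0

Solving yields:
  a_s_2 = 1038/2957
  a_s_3 = 1145/2957
  a_s_4 = 1063/2957
  a_s_5 = 952/2957

Starting state is s_5, so the absorption probability is a_s_5 = 952/2957.

Answer: 952/2957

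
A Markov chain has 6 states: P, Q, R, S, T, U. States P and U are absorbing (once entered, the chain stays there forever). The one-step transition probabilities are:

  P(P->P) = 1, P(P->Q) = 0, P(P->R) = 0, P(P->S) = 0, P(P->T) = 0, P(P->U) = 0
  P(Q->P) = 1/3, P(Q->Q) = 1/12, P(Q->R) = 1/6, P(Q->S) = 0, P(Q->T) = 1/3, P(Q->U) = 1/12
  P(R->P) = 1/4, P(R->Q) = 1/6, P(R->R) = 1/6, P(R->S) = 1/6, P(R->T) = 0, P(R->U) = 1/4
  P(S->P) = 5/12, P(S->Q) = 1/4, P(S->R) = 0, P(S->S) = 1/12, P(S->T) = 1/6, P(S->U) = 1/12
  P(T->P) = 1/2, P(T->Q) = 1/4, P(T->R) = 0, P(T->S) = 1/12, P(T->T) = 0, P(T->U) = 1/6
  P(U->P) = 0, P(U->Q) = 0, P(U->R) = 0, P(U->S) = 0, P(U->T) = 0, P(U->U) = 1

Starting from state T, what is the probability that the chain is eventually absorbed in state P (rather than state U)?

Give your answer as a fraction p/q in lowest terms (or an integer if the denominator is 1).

Let a_i = P(absorbed in P | start in state i).
Boundary conditions: a_P = 1, a_U = 0.
For each transient state i, a_i = sum_j P(i->j) * a_j:
  a_Q = 1/3*a_P + 1/12*a_Q + 1/6*a_R + 0*a_S + 1/3*a_T + 1/12*a_U
  a_R = 1/4*a_P + 1/6*a_Q + 1/6*a_R + 1/6*a_S + 0*a_T + 1/4*a_U
  a_S = 5/12*a_P + 1/4*a_Q + 0*a_R + 1/12*a_S + 1/6*a_T + 1/12*a_U
  a_T = 1/2*a_P + 1/4*a_Q + 0*a_R + 1/12*a_S + 0*a_T + 1/6*a_U

Substituting a_P = 1 and a_U = 0, rearrange to (I - Q) a = r where r[i] = P(i -> P):
  [11/12, -1/6, 0, -1/3] . (a_Q, a_R, a_S, a_T) = 1/3
  [-1/6, 5/6, -1/6, 0] . (a_Q, a_R, a_S, a_T) = 1/4
  [-1/4, 0, 11/12, -1/6] . (a_Q, a_R, a_S, a_T) = 5/12
  [-1/4, 0, -1/12, 1] . (a_Q, a_R, a_S, a_T) = 1/2

Solving yields:
  a_Q = 2277/3043
  a_R = 3705/6086
  a_S = 2421/3043
  a_T = 4585/6086

Starting state is T, so the absorption probability is a_T = 4585/6086.

Answer: 4585/6086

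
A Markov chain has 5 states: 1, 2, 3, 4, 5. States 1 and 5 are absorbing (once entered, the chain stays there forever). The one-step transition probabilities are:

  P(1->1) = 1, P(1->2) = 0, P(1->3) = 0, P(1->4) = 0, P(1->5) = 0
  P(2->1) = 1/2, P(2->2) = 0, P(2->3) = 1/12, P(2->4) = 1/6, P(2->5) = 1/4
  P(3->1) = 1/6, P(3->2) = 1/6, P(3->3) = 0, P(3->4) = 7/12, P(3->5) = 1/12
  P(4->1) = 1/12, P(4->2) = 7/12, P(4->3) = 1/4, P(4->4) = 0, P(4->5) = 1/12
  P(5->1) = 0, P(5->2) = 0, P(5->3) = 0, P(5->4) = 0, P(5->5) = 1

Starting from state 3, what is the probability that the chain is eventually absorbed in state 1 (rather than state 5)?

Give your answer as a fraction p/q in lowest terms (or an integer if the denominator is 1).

Answer: 786/1223

Derivation:
Let a_i = P(absorbed in 1 | start in state i).
Boundary conditions: a_1 = 1, a_5 = 0.
For each transient state i, a_i = sum_j P(i->j) * a_j:
  a_2 = 1/2*a_1 + 0*a_2 + 1/12*a_3 + 1/6*a_4 + 1/4*a_5
  a_3 = 1/6*a_1 + 1/6*a_2 + 0*a_3 + 7/12*a_4 + 1/12*a_5
  a_4 = 1/12*a_1 + 7/12*a_2 + 1/4*a_3 + 0*a_4 + 1/12*a_5

Substituting a_1 = 1 and a_5 = 0, rearrange to (I - Q) a = r where r[i] = P(i -> 1):
  [1, -1/12, -1/6] . (a_2, a_3, a_4) = 1/2
  [-1/6, 1, -7/12] . (a_2, a_3, a_4) = 1/6
  [-7/12, -1/4, 1] . (a_2, a_3, a_4) = 1/12

Solving yields:
  a_2 = 805/1223
  a_3 = 786/1223
  a_4 = 768/1223

Starting state is 3, so the absorption probability is a_3 = 786/1223.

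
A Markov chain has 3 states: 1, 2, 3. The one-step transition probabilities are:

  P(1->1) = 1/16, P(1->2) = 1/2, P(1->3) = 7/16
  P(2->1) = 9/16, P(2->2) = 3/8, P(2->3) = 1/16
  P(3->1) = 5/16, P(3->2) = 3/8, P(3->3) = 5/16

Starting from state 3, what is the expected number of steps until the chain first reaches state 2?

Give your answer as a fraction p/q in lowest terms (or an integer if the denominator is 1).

Let h_i = expected steps to first reach 2 from state i.
Boundary: h_2 = 0.
First-step equations for the other states:
  h_1 = 1 + 1/16*h_1 + 1/2*h_2 + 7/16*h_3
  h_3 = 1 + 5/16*h_1 + 3/8*h_2 + 5/16*h_3

Substituting h_2 = 0 and rearranging gives the linear system (I - Q) h = 1:
  [15/16, -7/16] . (h_1, h_3) = 1
  [-5/16, 11/16] . (h_1, h_3) = 1

Solving yields:
  h_1 = 144/65
  h_3 = 32/13

Starting state is 3, so the expected hitting time is h_3 = 32/13.

Answer: 32/13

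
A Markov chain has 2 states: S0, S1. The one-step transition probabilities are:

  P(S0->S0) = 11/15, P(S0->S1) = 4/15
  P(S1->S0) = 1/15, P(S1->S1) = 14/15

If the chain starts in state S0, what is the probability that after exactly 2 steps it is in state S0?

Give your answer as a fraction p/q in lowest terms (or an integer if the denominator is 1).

Computing P^2 by repeated multiplication:
P^1 =
  S0: [11/15, 4/15]
  S1: [1/15, 14/15]
P^2 =
  S0: [5/9, 4/9]
  S1: [1/9, 8/9]

(P^2)[S0 -> S0] = 5/9

Answer: 5/9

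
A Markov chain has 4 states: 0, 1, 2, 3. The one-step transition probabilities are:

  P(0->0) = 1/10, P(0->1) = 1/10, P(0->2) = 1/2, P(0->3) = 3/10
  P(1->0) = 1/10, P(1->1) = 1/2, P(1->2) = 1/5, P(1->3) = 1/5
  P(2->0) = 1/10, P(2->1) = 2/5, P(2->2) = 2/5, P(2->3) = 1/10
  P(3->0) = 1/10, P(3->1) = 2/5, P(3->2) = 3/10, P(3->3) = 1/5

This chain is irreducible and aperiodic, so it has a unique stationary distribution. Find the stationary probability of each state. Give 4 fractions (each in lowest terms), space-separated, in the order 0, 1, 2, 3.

Answer: 1/10 37/90 251/810 29/162

Derivation:
The stationary distribution satisfies pi = pi * P, i.e.:
  pi_0 = 1/10*pi_0 + 1/10*pi_1 + 1/10*pi_2 + 1/10*pi_3
  pi_1 = 1/10*pi_0 + 1/2*pi_1 + 2/5*pi_2 + 2/5*pi_3
  pi_2 = 1/2*pi_0 + 1/5*pi_1 + 2/5*pi_2 + 3/10*pi_3
  pi_3 = 3/10*pi_0 + 1/5*pi_1 + 1/10*pi_2 + 1/5*pi_3
with normalization: pi_0 + pi_1 + pi_2 + pi_3 = 1.

Using the first 3 balance equations plus normalization, the linear system A*pi = b is:
  [-9/10, 1/10, 1/10, 1/10] . pi = 0
  [1/10, -1/2, 2/5, 2/5] . pi = 0
  [1/2, 1/5, -3/5, 3/10] . pi = 0
  [1, 1, 1, 1] . pi = 1

Solving yields:
  pi_0 = 1/10
  pi_1 = 37/90
  pi_2 = 251/810
  pi_3 = 29/162

Verification (pi * P):
  1/10*1/10 + 37/90*1/10 + 251/810*1/10 + 29/162*1/10 = 1/10 = pi_0  (ok)
  1/10*1/10 + 37/90*1/2 + 251/810*2/5 + 29/162*2/5 = 37/90 = pi_1  (ok)
  1/10*1/2 + 37/90*1/5 + 251/810*2/5 + 29/162*3/10 = 251/810 = pi_2  (ok)
  1/10*3/10 + 37/90*1/5 + 251/810*1/10 + 29/162*1/5 = 29/162 = pi_3  (ok)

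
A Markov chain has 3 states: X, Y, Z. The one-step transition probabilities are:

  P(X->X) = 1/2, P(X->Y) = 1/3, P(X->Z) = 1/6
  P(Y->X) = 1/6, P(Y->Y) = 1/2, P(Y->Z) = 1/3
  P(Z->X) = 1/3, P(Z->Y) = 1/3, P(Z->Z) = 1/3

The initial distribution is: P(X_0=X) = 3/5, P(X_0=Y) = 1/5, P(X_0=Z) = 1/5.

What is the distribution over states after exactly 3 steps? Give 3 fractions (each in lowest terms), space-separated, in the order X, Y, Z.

Propagating the distribution step by step (d_{t+1} = d_t * P):
d_0 = (X=3/5, Y=1/5, Z=1/5)
  d_1[X] = 3/5*1/2 + 1/5*1/6 + 1/5*1/3 = 2/5
  d_1[Y] = 3/5*1/3 + 1/5*1/2 + 1/5*1/3 = 11/30
  d_1[Z] = 3/5*1/6 + 1/5*1/3 + 1/5*1/3 = 7/30
d_1 = (X=2/5, Y=11/30, Z=7/30)
  d_2[X] = 2/5*1/2 + 11/30*1/6 + 7/30*1/3 = 61/180
  d_2[Y] = 2/5*1/3 + 11/30*1/2 + 7/30*1/3 = 71/180
  d_2[Z] = 2/5*1/6 + 11/30*1/3 + 7/30*1/3 = 4/15
d_2 = (X=61/180, Y=71/180, Z=4/15)
  d_3[X] = 61/180*1/2 + 71/180*1/6 + 4/15*1/3 = 35/108
  d_3[Y] = 61/180*1/3 + 71/180*1/2 + 4/15*1/3 = 431/1080
  d_3[Z] = 61/180*1/6 + 71/180*1/3 + 4/15*1/3 = 299/1080
d_3 = (X=35/108, Y=431/1080, Z=299/1080)

Answer: 35/108 431/1080 299/1080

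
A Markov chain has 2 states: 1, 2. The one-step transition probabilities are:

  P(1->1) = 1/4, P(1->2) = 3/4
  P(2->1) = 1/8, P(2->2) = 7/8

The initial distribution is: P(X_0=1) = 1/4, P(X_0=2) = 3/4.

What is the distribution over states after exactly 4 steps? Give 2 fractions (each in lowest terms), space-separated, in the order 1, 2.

Propagating the distribution step by step (d_{t+1} = d_t * P):
d_0 = (1=1/4, 2=3/4)
  d_1[1] = 1/4*1/4 + 3/4*1/8 = 5/32
  d_1[2] = 1/4*3/4 + 3/4*7/8 = 27/32
d_1 = (1=5/32, 2=27/32)
  d_2[1] = 5/32*1/4 + 27/32*1/8 = 37/256
  d_2[2] = 5/32*3/4 + 27/32*7/8 = 219/256
d_2 = (1=37/256, 2=219/256)
  d_3[1] = 37/256*1/4 + 219/256*1/8 = 293/2048
  d_3[2] = 37/256*3/4 + 219/256*7/8 = 1755/2048
d_3 = (1=293/2048, 2=1755/2048)
  d_4[1] = 293/2048*1/4 + 1755/2048*1/8 = 2341/16384
  d_4[2] = 293/2048*3/4 + 1755/2048*7/8 = 14043/16384
d_4 = (1=2341/16384, 2=14043/16384)

Answer: 2341/16384 14043/16384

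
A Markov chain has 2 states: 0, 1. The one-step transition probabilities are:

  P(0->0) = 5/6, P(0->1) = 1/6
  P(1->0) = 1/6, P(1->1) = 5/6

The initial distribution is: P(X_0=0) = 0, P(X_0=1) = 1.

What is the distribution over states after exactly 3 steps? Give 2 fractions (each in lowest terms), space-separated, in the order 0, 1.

Propagating the distribution step by step (d_{t+1} = d_t * P):
d_0 = (0=0, 1=1)
  d_1[0] = 0*5/6 + 1*1/6 = 1/6
  d_1[1] = 0*1/6 + 1*5/6 = 5/6
d_1 = (0=1/6, 1=5/6)
  d_2[0] = 1/6*5/6 + 5/6*1/6 = 5/18
  d_2[1] = 1/6*1/6 + 5/6*5/6 = 13/18
d_2 = (0=5/18, 1=13/18)
  d_3[0] = 5/18*5/6 + 13/18*1/6 = 19/54
  d_3[1] = 5/18*1/6 + 13/18*5/6 = 35/54
d_3 = (0=19/54, 1=35/54)

Answer: 19/54 35/54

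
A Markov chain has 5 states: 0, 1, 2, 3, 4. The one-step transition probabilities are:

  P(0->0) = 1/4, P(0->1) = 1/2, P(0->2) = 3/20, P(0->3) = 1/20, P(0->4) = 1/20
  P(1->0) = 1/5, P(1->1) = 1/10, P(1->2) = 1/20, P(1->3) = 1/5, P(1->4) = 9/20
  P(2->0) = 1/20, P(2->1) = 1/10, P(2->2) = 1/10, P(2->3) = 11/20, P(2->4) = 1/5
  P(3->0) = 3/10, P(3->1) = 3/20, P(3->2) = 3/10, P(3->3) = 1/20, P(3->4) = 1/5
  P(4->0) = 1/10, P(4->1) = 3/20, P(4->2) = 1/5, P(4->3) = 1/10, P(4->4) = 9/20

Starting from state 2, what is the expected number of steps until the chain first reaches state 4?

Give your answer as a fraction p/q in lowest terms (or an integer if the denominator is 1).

Answer: 51510/11297

Derivation:
Let h_i = expected steps to first reach 4 from state i.
Boundary: h_4 = 0.
First-step equations for the other states:
  h_0 = 1 + 1/4*h_0 + 1/2*h_1 + 3/20*h_2 + 1/20*h_3 + 1/20*h_4
  h_1 = 1 + 1/5*h_0 + 1/10*h_1 + 1/20*h_2 + 1/5*h_3 + 9/20*h_4
  h_2 = 1 + 1/20*h_0 + 1/10*h_1 + 1/10*h_2 + 11/20*h_3 + 1/5*h_4
  h_3 = 1 + 3/10*h_0 + 3/20*h_1 + 3/10*h_2 + 1/20*h_3 + 1/5*h_4

Substituting h_4 = 0 and rearranging gives the linear system (I - Q) h = 1:
  [3/4, -1/2, -3/20, -1/20] . (h_0, h_1, h_2, h_3) = 1
  [-1/5, 9/10, -1/20, -1/5] . (h_0, h_1, h_2, h_3) = 1
  [-1/20, -1/10, 9/10, -11/20] . (h_0, h_1, h_2, h_3) = 1
  [-3/10, -3/20, -3/10, 19/20] . (h_0, h_1, h_2, h_3) = 1

Solving yields:
  h_0 = 54865/11297
  h_1 = 39085/11297
  h_2 = 51510/11297
  h_3 = 51655/11297

Starting state is 2, so the expected hitting time is h_2 = 51510/11297.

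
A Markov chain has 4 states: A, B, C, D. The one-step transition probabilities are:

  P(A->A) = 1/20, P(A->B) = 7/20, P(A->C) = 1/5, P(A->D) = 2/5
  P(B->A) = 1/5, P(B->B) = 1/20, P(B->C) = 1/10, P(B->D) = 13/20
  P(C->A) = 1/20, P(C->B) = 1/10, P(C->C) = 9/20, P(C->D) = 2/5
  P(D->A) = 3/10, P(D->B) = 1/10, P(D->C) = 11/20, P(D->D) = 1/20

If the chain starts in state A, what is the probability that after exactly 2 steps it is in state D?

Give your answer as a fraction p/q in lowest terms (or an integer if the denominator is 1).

Answer: 139/400

Derivation:
Computing P^2 by repeated multiplication:
P^1 =
  A: [1/20, 7/20, 1/5, 2/5]
  B: [1/5, 1/20, 1/10, 13/20]
  C: [1/20, 1/10, 9/20, 2/5]
  D: [3/10, 1/10, 11/20, 1/20]
P^2 =
  A: [81/400, 19/200, 71/200, 139/400]
  B: [11/50, 59/400, 179/400, 37/200]
  C: [33/200, 43/400, 177/400, 57/200]
  D: [31/400, 17/100, 69/200, 163/400]

(P^2)[A -> D] = 139/400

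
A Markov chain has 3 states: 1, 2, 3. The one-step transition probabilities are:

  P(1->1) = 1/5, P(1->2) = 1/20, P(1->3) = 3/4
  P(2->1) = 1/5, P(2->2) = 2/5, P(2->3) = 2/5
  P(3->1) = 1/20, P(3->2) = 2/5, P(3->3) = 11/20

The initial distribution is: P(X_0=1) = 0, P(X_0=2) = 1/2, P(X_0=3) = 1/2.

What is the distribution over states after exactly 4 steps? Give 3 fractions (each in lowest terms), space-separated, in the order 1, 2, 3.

Answer: 38929/320000 28563/80000 166819/320000

Derivation:
Propagating the distribution step by step (d_{t+1} = d_t * P):
d_0 = (1=0, 2=1/2, 3=1/2)
  d_1[1] = 0*1/5 + 1/2*1/5 + 1/2*1/20 = 1/8
  d_1[2] = 0*1/20 + 1/2*2/5 + 1/2*2/5 = 2/5
  d_1[3] = 0*3/4 + 1/2*2/5 + 1/2*11/20 = 19/40
d_1 = (1=1/8, 2=2/5, 3=19/40)
  d_2[1] = 1/8*1/5 + 2/5*1/5 + 19/40*1/20 = 103/800
  d_2[2] = 1/8*1/20 + 2/5*2/5 + 19/40*2/5 = 57/160
  d_2[3] = 1/8*3/4 + 2/5*2/5 + 19/40*11/20 = 103/200
d_2 = (1=103/800, 2=57/160, 3=103/200)
  d_3[1] = 103/800*1/5 + 57/160*1/5 + 103/200*1/20 = 491/4000
  d_3[2] = 103/800*1/20 + 57/160*2/5 + 103/200*2/5 = 5679/16000
  d_3[3] = 103/800*3/4 + 57/160*2/5 + 103/200*11/20 = 8357/16000
d_3 = (1=491/4000, 2=5679/16000, 3=8357/16000)
  d_4[1] = 491/4000*1/5 + 5679/16000*1/5 + 8357/16000*1/20 = 38929/320000
  d_4[2] = 491/4000*1/20 + 5679/16000*2/5 + 8357/16000*2/5 = 28563/80000
  d_4[3] = 491/4000*3/4 + 5679/16000*2/5 + 8357/16000*11/20 = 166819/320000
d_4 = (1=38929/320000, 2=28563/80000, 3=166819/320000)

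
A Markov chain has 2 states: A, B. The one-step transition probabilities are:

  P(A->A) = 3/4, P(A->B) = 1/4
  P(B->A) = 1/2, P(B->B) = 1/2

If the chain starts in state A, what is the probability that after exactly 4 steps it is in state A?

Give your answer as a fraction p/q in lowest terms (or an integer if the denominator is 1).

Answer: 171/256

Derivation:
Computing P^4 by repeated multiplication:
P^1 =
  A: [3/4, 1/4]
  B: [1/2, 1/2]
P^2 =
  A: [11/16, 5/16]
  B: [5/8, 3/8]
P^3 =
  A: [43/64, 21/64]
  B: [21/32, 11/32]
P^4 =
  A: [171/256, 85/256]
  B: [85/128, 43/128]

(P^4)[A -> A] = 171/256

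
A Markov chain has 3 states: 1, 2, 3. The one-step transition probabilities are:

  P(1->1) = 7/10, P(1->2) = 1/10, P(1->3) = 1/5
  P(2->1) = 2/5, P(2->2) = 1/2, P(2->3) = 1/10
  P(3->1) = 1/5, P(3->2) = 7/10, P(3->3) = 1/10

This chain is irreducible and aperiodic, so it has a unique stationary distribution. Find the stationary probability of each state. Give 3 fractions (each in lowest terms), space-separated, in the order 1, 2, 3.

The stationary distribution satisfies pi = pi * P, i.e.:
  pi_1 = 7/10*pi_1 + 2/5*pi_2 + 1/5*pi_3
  pi_2 = 1/10*pi_1 + 1/2*pi_2 + 7/10*pi_3
  pi_3 = 1/5*pi_1 + 1/10*pi_2 + 1/10*pi_3
with normalization: pi_1 + pi_2 + pi_3 = 1.

Using the first 2 balance equations plus normalization, the linear system A*pi = b is:
  [-3/10, 2/5, 1/5] . pi = 0
  [1/10, -1/2, 7/10] . pi = 0
  [1, 1, 1] . pi = 1

Solving yields:
  pi_1 = 19/36
  pi_2 = 23/72
  pi_3 = 11/72

Verification (pi * P):
  19/36*7/10 + 23/72*2/5 + 11/72*1/5 = 19/36 = pi_1  (ok)
  19/36*1/10 + 23/72*1/2 + 11/72*7/10 = 23/72 = pi_2  (ok)
  19/36*1/5 + 23/72*1/10 + 11/72*1/10 = 11/72 = pi_3  (ok)

Answer: 19/36 23/72 11/72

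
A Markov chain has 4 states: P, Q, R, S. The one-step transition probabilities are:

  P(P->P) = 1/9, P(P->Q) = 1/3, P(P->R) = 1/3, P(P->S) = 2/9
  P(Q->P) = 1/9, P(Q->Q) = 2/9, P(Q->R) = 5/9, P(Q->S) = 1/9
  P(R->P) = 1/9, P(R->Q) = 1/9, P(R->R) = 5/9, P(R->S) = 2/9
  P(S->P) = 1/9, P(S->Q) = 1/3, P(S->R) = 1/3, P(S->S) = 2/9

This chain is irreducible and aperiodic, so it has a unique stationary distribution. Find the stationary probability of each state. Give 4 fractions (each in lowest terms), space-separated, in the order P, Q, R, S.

The stationary distribution satisfies pi = pi * P, i.e.:
  pi_P = 1/9*pi_P + 1/9*pi_Q + 1/9*pi_R + 1/9*pi_S
  pi_Q = 1/3*pi_P + 2/9*pi_Q + 1/9*pi_R + 1/3*pi_S
  pi_R = 1/3*pi_P + 5/9*pi_Q + 5/9*pi_R + 1/3*pi_S
  pi_S = 2/9*pi_P + 1/9*pi_Q + 2/9*pi_R + 2/9*pi_S
with normalization: pi_P + pi_Q + pi_R + pi_S = 1.

Using the first 3 balance equations plus normalization, the linear system A*pi = b is:
  [-8/9, 1/9, 1/9, 1/9] . pi = 0
  [1/3, -7/9, 1/9, 1/3] . pi = 0
  [1/3, 5/9, -4/9, 1/3] . pi = 0
  [1, 1, 1, 1] . pi = 1

Solving yields:
  pi_P = 1/9
  pi_Q = 15/74
  pi_R = 18/37
  pi_S = 133/666

Verification (pi * P):
  1/9*1/9 + 15/74*1/9 + 18/37*1/9 + 133/666*1/9 = 1/9 = pi_P  (ok)
  1/9*1/3 + 15/74*2/9 + 18/37*1/9 + 133/666*1/3 = 15/74 = pi_Q  (ok)
  1/9*1/3 + 15/74*5/9 + 18/37*5/9 + 133/666*1/3 = 18/37 = pi_R  (ok)
  1/9*2/9 + 15/74*1/9 + 18/37*2/9 + 133/666*2/9 = 133/666 = pi_S  (ok)

Answer: 1/9 15/74 18/37 133/666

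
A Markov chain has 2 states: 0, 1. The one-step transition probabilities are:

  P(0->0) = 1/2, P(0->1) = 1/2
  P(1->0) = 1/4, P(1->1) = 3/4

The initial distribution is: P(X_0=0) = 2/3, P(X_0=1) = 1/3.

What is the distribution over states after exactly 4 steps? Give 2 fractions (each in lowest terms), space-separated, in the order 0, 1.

Answer: 257/768 511/768

Derivation:
Propagating the distribution step by step (d_{t+1} = d_t * P):
d_0 = (0=2/3, 1=1/3)
  d_1[0] = 2/3*1/2 + 1/3*1/4 = 5/12
  d_1[1] = 2/3*1/2 + 1/3*3/4 = 7/12
d_1 = (0=5/12, 1=7/12)
  d_2[0] = 5/12*1/2 + 7/12*1/4 = 17/48
  d_2[1] = 5/12*1/2 + 7/12*3/4 = 31/48
d_2 = (0=17/48, 1=31/48)
  d_3[0] = 17/48*1/2 + 31/48*1/4 = 65/192
  d_3[1] = 17/48*1/2 + 31/48*3/4 = 127/192
d_3 = (0=65/192, 1=127/192)
  d_4[0] = 65/192*1/2 + 127/192*1/4 = 257/768
  d_4[1] = 65/192*1/2 + 127/192*3/4 = 511/768
d_4 = (0=257/768, 1=511/768)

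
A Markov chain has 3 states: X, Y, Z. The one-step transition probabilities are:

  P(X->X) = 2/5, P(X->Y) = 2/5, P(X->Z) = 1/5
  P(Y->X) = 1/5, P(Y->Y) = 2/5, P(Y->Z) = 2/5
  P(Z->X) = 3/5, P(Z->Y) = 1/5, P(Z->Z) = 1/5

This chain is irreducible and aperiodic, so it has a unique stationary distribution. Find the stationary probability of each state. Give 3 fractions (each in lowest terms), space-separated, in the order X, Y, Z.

The stationary distribution satisfies pi = pi * P, i.e.:
  pi_X = 2/5*pi_X + 1/5*pi_Y + 3/5*pi_Z
  pi_Y = 2/5*pi_X + 2/5*pi_Y + 1/5*pi_Z
  pi_Z = 1/5*pi_X + 2/5*pi_Y + 1/5*pi_Z
with normalization: pi_X + pi_Y + pi_Z = 1.

Using the first 2 balance equations plus normalization, the linear system A*pi = b is:
  [-3/5, 1/5, 3/5] . pi = 0
  [2/5, -3/5, 1/5] . pi = 0
  [1, 1, 1] . pi = 1

Solving yields:
  pi_X = 5/13
  pi_Y = 9/26
  pi_Z = 7/26

Verification (pi * P):
  5/13*2/5 + 9/26*1/5 + 7/26*3/5 = 5/13 = pi_X  (ok)
  5/13*2/5 + 9/26*2/5 + 7/26*1/5 = 9/26 = pi_Y  (ok)
  5/13*1/5 + 9/26*2/5 + 7/26*1/5 = 7/26 = pi_Z  (ok)

Answer: 5/13 9/26 7/26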